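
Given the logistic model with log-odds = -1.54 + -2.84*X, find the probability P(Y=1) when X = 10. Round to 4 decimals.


z = -1.54 + -2.84 * 10 = -29.9400.
Sigmoid: P = 1 / (1 + exp(29.9400)) = 0.0000.

0.0000


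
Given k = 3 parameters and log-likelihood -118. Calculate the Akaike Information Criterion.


AIC = 2k - 2*loglik = 2(3) - 2(-118).
= 6 + 236 = 242.

242


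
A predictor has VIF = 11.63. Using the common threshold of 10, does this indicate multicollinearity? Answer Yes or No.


Compare VIF = 11.63 to the threshold of 10.
11.63 >= 10, so the answer is Yes.

Yes


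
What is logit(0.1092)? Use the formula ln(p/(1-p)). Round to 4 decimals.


Compute the odds: 0.1092/0.8908 = 0.1226.
Take the natural log: ln(0.1226) = -2.0989.

-2.0989


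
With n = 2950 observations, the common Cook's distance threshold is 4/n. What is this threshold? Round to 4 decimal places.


Cook's distance cutoff = 4/n = 4/2950.
= 0.0014.

0.0014


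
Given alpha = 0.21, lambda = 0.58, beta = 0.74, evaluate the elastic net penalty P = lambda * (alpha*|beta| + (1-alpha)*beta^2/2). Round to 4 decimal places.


Compute:
L1 = 0.21 * 0.74 = 0.1554.
L2 = 0.79 * 0.74^2 / 2 = 0.2163.
Penalty = 0.58 * (0.1554 + 0.2163) = 0.2156.

0.2156


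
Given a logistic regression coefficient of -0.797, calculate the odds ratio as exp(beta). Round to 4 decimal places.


The odds ratio is computed as:
OR = e^(-0.797) = 0.4507.

0.4507


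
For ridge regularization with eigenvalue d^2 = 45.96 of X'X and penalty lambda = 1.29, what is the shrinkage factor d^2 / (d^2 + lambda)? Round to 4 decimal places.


d^2 + lambda = 45.96 + 1.29 = 47.2500.
Shrinkage factor = 45.96/47.2500 = 0.9727.

0.9727


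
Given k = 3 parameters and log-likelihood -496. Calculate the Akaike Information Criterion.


AIC = 2k - 2*loglik = 2(3) - 2(-496).
= 6 + 992 = 998.

998


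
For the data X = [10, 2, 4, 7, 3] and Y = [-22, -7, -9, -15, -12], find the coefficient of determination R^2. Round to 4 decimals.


Fit the OLS line: b0 = -4.1308, b1 = -1.7056.
SSres = 13.4907.
SStot = 138.0000.
R^2 = 1 - 13.4907/138.0000 = 0.9022.

0.9022


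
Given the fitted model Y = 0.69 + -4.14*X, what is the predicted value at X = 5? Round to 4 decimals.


Plug X = 5 into Y = 0.69 + -4.14*X:
Y = 0.69 + -20.7000 = -20.0100.

-20.0100


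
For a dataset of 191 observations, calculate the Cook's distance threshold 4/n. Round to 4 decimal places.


The threshold is 4/n.
4/191 = 0.0209.

0.0209


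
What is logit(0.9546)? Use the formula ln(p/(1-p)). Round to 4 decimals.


Compute the odds: 0.9546/0.0454 = 21.0264.
Take the natural log: ln(21.0264) = 3.0458.

3.0458


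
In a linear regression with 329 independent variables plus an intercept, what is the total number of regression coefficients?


Each predictor gets one coefficient, plus one intercept.
Total parameters = 329 + 1 = 330.

330


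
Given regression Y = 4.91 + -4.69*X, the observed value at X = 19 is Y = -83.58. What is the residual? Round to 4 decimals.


Predicted = 4.91 + -4.69 * 19 = -84.2000.
Residual = -83.58 - -84.2000 = 0.6200.

0.6200


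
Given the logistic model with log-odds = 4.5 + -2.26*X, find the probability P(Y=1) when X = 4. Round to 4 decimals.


z = 4.5 + -2.26 * 4 = -4.5400.
Sigmoid: P = 1 / (1 + exp(4.5400)) = 0.0106.

0.0106


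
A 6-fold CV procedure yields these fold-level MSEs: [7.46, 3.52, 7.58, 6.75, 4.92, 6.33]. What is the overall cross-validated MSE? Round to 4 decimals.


Add all fold MSEs: 36.5600.
Divide by k = 6: 36.5600/6 = 6.0933.

6.0933


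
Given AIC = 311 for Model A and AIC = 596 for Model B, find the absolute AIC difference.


Absolute difference = |311 - 596| = 285.
The model with lower AIC (A) is preferred.

285


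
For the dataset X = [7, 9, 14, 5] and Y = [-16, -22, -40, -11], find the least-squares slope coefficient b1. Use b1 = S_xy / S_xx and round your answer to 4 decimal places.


The sample means are xbar = 8.7500 and ybar = -22.2500.
Compute S_xx = 44.7500 and S_xy = -146.2500.
Slope b1 = S_xy / S_xx = -146.2500 / 44.7500 = -3.2682.

-3.2682


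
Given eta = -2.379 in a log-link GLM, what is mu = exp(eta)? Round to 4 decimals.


The inverse log link gives:
mu = exp(-2.379) = 0.0926.

0.0926


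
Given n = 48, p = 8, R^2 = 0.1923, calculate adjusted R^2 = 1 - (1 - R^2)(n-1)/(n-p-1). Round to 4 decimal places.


Plug in: Adj R^2 = 1 - (1 - 0.1923) * 47/39.
= 1 - 0.8077 * 47/39
= 1 - 37.9619 / 39
= 1 - 0.9734 = 0.0266.

0.0266


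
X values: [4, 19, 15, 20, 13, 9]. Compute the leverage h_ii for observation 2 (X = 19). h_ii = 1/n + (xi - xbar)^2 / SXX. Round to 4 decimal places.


Mean of X: xbar = 13.3333.
SXX = 185.3333.
For X = 19: h = 1/6 + (19 - 13.3333)^2/185.3333 = 0.3399.

0.3399


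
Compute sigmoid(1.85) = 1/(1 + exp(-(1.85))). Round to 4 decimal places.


Compute exp(-1.8500) = 0.1572.
Sigmoid = 1 / (1 + 0.1572) = 1 / 1.1572 = 0.8641.

0.8641


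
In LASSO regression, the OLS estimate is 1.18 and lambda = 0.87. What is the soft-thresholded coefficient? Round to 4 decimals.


|beta_OLS| = 1.18.
lambda = 0.87.
Since |beta| > lambda, coefficient = sign(beta)*(|beta| - lambda) = 0.3100.
Result = 0.3100.

0.3100


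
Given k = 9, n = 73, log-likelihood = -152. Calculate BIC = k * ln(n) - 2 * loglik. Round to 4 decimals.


Compute k*ln(n) = 9*ln(73) = 9*4.290459 = 38.614131.
Then -2*loglik = 304.
BIC = 38.614131 + 304 = 342.614131, which rounds to 342.6141.

342.6141


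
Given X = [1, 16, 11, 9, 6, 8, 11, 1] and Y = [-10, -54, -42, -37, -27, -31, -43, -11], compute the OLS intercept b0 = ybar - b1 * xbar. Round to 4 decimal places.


The slope is b1 = -3.0014.
Sample means are xbar = 7.8750 and ybar = -31.8750.
Intercept: b0 = -31.8750 - (-3.0014)(7.8750) = -8.2394.

-8.2394


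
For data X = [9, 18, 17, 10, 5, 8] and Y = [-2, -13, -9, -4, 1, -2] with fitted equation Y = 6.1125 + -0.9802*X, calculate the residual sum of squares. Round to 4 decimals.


Compute predicted values, then residuals = yi - yhat_i.
Residuals: [0.7093, -1.4689, 1.5509, -0.3105, -0.2115, -0.2709].
SSres = sum(residual^2) = 5.2806.

5.2806


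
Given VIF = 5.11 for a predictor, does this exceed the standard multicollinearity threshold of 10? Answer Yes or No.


Compare VIF = 5.11 to the threshold of 10.
5.11 < 10, so the answer is No.

No


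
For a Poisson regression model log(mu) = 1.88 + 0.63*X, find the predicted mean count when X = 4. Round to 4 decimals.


Linear predictor: eta = 1.88 + (0.63)(4) = 4.4000.
Expected count: mu = exp(4.4000) = 81.4509.

81.4509


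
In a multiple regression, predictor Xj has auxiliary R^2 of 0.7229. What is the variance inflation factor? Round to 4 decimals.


Denominator: 1 - 0.7229 = 0.2771.
VIF = 1 / 0.2771 = 3.6088.

3.6088


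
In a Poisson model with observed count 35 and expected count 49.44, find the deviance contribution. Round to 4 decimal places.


y/mu = 35/49.44 = 0.707929 (approx.), and ln(35/49.44) = -0.345412.
y * ln(y/mu) = 35 * -0.345412 = -12.089420.
y - mu = -14.44.
D = 2 * (-12.089420 - -14.44) = 4.701160, which rounds to 4.7012.

4.7012


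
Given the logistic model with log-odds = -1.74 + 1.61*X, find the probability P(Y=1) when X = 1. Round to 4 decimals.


Compute z = -1.74 + (1.61)(1) = -0.1300.
exp(-z) = 1.1388.
P = 1/(1 + 1.1388) = 0.4675.

0.4675


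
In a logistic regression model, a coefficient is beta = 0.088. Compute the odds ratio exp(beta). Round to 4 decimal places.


exp(0.088) = 1.0920.
So the odds ratio is 1.0920.

1.0920


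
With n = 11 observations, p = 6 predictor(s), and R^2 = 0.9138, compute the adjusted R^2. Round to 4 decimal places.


Plug in: Adj R^2 = 1 - (1 - 0.9138) * 10/4.
= 1 - 0.0862 * 10/4
= 1 - 0.8620 / 4
= 1 - 0.2155 = 0.7845.

0.7845


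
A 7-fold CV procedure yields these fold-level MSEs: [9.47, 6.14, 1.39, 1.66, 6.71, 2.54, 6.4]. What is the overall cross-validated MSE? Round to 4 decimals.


Total MSE across folds = 34.3100.
CV-MSE = 34.3100/7 = 4.9014.

4.9014


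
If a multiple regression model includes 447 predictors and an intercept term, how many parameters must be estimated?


Total coefficients = number of predictors + 1 (for the intercept).
= 447 + 1 = 448.

448


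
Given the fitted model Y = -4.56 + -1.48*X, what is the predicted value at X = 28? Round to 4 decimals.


Predicted value:
Y = -4.56 + (-1.48)(28) = -4.56 + -41.4400 = -46.0000.

-46.0000


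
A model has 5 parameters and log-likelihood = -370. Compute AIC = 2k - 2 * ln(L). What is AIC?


AIC = 2k - 2*loglik = 2(5) - 2(-370).
= 10 + 740 = 750.

750


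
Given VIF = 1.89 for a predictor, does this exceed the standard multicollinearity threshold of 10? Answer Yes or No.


The threshold is 10.
VIF = 1.89 is < 10.
Multicollinearity indication: No.

No


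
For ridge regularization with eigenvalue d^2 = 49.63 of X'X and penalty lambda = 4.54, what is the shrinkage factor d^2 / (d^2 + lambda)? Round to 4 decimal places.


d^2 + lambda = 49.63 + 4.54 = 54.1700.
Shrinkage factor = 49.63/54.1700 = 0.9162.

0.9162


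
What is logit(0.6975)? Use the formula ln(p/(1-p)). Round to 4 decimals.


The odds are p/(1-p) = 0.6975 / 0.3025 = 2.3058.
logit(p) = ln(2.3058) = 0.8354.

0.8354


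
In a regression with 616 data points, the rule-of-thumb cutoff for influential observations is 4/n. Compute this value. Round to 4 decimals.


Using the rule of thumb:
Threshold = 4 / 616 = 0.0065.

0.0065


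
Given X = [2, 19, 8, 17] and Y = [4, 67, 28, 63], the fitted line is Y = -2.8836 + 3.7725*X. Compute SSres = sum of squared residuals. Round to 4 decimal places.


For each point, residual = actual - predicted.
Residuals: [-0.6614, -1.7939, 0.7036, 1.7511].
Sum of squared residuals = 7.2169.

7.2169


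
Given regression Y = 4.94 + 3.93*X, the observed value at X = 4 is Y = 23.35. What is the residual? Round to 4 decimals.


Predicted = 4.94 + 3.93 * 4 = 20.6600.
Residual = 23.35 - 20.6600 = 2.6900.

2.6900


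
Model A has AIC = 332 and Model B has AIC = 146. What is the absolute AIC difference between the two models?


|AIC_A - AIC_B| = |332 - 146| = 186.
Model B is preferred (lower AIC).

186


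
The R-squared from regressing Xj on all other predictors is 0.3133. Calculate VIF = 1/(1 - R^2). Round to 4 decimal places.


Using VIF = 1/(1 - R^2_j):
1 - 0.3133 = 0.6867.
VIF = 1.4562.

1.4562


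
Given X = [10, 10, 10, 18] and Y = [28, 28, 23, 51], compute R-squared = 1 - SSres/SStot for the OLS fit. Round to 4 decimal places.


The fitted line is Y = -4.5000 + 3.0833*X.
SSres = 16.6667, SStot = 473.0000.
R^2 = 1 - SSres/SStot = 0.9648.

0.9648


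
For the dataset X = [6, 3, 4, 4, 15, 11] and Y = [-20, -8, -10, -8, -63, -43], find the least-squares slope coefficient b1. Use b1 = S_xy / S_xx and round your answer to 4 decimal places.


Calculate xbar = 7.1667, ybar = -25.3333.
S_xx = 114.8333, S_xy = -544.6667.
Using b1 = S_xy / S_xx = -544.6667 / 114.8333, we get b1 = -4.7431.

-4.7431


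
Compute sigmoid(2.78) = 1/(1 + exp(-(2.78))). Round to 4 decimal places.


Compute exp(-2.7800) = 0.0620.
Sigmoid = 1 / (1 + 0.0620) = 1 / 1.0620 = 0.9416.

0.9416


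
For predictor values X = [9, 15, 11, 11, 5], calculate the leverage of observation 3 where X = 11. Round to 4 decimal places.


Compute xbar = 10.2000 with n = 5 observations.
SXX = 52.8000.
Leverage = 1/5 + (11 - 10.2000)^2/52.8000 = 0.2121.

0.2121


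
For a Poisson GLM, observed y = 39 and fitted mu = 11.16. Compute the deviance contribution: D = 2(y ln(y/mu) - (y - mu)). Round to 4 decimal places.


y/mu = 39/11.16 = 3.494624 (approx.), and ln(39/11.16) = 1.251226.
y * ln(y/mu) = 39 * 1.251226 = 48.797814.
y - mu = 27.84.
D = 2 * (48.797814 - 27.84) = 41.915628, which rounds to 41.9156.

41.9156


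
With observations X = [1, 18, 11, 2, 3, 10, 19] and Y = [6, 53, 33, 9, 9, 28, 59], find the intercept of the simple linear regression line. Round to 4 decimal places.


Compute b1 = 2.8904 from the OLS formula.
With xbar = 9.1429 and ybar = 28.1429, the intercept is:
b0 = 28.1429 - 2.8904 * 9.1429 = 1.7167.

1.7167


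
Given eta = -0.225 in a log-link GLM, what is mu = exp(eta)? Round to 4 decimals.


Apply the inverse link:
mu = e^-0.225 = 0.7985.

0.7985


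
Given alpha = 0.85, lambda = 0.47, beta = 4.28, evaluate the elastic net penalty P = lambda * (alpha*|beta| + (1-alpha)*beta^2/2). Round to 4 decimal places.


Compute:
L1 = 0.85 * 4.28 = 3.6380.
L2 = 0.15 * 4.28^2 / 2 = 1.3739.
Penalty = 0.47 * (3.6380 + 1.3739) = 2.3556.

2.3556


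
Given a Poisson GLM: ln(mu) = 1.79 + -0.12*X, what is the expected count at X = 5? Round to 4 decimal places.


Linear predictor: eta = 1.79 + (-0.12)(5) = 1.1900.
Expected count: mu = exp(1.1900) = 3.2871.

3.2871


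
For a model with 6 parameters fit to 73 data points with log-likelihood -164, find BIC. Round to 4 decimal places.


ln(73) = 4.290459.
k * ln(n) = 6 * 4.290459 = 25.742754.
-2L = 328.
BIC = 25.742754 + 328 = 353.742754, which rounds to 353.7428.

353.7428


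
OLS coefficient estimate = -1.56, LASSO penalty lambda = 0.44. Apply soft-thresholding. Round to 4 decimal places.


Absolute value: |-1.56| = 1.56.
Compare to lambda = 0.44.
Since |beta| > lambda, coefficient = sign(beta)*(|beta| - lambda) = -1.1200.

-1.1200


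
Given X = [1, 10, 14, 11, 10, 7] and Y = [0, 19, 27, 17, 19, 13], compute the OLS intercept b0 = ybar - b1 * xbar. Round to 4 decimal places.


The slope is b1 = 1.9916.
Sample means are xbar = 8.8333 and ybar = 15.8333.
Intercept: b0 = 15.8333 - (1.9916)(8.8333) = -1.7589.

-1.7589


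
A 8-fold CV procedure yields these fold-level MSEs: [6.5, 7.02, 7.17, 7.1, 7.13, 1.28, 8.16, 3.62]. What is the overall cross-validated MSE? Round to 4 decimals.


Total MSE across folds = 47.9800.
CV-MSE = 47.9800/8 = 5.9975.

5.9975


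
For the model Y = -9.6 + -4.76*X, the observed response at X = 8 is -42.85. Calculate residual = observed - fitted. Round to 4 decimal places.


Predicted = -9.6 + -4.76 * 8 = -47.6800.
Residual = -42.85 - -47.6800 = 4.8300.

4.8300


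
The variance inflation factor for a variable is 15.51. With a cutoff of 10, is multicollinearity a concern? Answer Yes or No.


Compare VIF = 15.51 to the threshold of 10.
15.51 >= 10, so the answer is Yes.

Yes


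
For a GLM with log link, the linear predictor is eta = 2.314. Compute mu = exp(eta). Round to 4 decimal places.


The inverse log link gives:
mu = exp(2.314) = 10.1148.

10.1148


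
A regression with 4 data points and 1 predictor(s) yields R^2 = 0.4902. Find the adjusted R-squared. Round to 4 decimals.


Adjusted R^2 = 1 - (1 - R^2) * (n-1)/(n-p-1).
(1 - R^2) = 0.5098.
(n-1)/(n-p-1) = 3/2.
(1 - R^2) * (n-1) = 0.5098 * 3 = 1.5294.
Divide by (n-p-1): 1.5294 / 2 = 0.7647.
Adj R^2 = 1 - 0.7647 = 0.2353.

0.2353


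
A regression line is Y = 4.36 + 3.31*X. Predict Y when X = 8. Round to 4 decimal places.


Predicted value:
Y = 4.36 + (3.31)(8) = 4.36 + 26.4800 = 30.8400.

30.8400


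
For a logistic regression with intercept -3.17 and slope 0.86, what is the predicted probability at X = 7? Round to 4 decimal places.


Linear predictor: z = -3.17 + 0.86 * 7 = 2.8500.
P = 1/(1 + exp(-2.8500)) = 1/(1 + 0.0578) = 0.9453.

0.9453


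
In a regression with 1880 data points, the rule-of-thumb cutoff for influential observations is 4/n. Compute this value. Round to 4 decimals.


The threshold is 4/n.
4/1880 = 0.0021.

0.0021


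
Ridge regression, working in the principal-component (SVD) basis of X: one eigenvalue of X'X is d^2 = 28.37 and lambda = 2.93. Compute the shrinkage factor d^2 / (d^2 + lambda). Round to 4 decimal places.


Denominator = d^2 + lambda = 28.37 + 2.93 = 31.3000.
Shrinkage = 28.37 / 31.3000 = 0.9064.

0.9064


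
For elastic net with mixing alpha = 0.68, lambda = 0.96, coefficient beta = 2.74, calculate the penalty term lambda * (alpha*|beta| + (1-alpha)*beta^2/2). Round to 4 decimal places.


alpha * |beta| = 0.68 * 2.74 = 1.8632.
(1-alpha) * beta^2/2 = 0.32 * 7.5076/2 = 1.2012.
Total = 0.96 * (1.8632 + 1.2012) = 2.9418.

2.9418


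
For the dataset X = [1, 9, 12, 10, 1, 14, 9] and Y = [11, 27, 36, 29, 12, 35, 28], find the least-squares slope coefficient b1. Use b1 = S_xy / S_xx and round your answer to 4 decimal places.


Calculate xbar = 8.0000, ybar = 25.4286.
S_xx = 156.0000, S_xy = 306.0000.
Using b1 = S_xy / S_xx = 306.0000 / 156.0000, we get b1 = 1.9615.

1.9615


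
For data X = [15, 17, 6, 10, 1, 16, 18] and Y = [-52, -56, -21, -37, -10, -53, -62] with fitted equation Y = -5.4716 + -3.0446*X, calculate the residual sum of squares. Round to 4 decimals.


Compute predicted values, then residuals = yi - yhat_i.
Residuals: [-0.8594, 1.2298, 2.7392, -1.0824, -1.4838, 1.1852, -1.7256].
SSres = sum(residual^2) = 17.5098.

17.5098


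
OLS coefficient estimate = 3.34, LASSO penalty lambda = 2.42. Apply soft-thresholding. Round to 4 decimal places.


Absolute value: |3.34| = 3.34.
Compare to lambda = 2.42.
Since |beta| > lambda, coefficient = sign(beta)*(|beta| - lambda) = 0.9200.

0.9200


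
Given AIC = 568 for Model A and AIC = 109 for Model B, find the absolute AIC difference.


Absolute difference = |568 - 109| = 459.
The model with lower AIC (B) is preferred.

459


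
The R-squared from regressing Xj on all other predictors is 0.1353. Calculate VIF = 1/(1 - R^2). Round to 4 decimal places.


Denominator: 1 - 0.1353 = 0.8647.
VIF = 1 / 0.8647 = 1.1565.

1.1565


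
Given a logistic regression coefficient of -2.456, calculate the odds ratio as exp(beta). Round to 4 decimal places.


Odds ratio = exp(beta) = exp(-2.456).
= 0.0858.

0.0858


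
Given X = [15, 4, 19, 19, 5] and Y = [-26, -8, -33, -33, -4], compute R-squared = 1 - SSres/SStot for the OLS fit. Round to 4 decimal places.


Fit the OLS line: b0 = 2.1898, b1 = -1.8540.
SSres = 17.3285.
SStot = 770.8000.
R^2 = 1 - 17.3285/770.8000 = 0.9775.

0.9775


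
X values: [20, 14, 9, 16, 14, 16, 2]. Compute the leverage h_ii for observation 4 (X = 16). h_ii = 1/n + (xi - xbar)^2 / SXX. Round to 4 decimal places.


Compute xbar = 13.0000 with n = 7 observations.
SXX = 206.0000.
Leverage = 1/7 + (16 - 13.0000)^2/206.0000 = 0.1865.

0.1865


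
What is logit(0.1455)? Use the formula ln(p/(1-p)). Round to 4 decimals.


The odds are p/(1-p) = 0.1455 / 0.8545 = 0.1703.
logit(p) = ln(0.1703) = -1.7703.

-1.7703


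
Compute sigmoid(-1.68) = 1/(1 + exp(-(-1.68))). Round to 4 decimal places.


First, exp(1.6800) = 5.3656.
Then sigma(z) = 1/(1 + 5.3656) = 0.1571.

0.1571


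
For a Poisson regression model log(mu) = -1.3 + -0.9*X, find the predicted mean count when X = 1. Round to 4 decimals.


Linear predictor: eta = -1.3 + (-0.9)(1) = -2.2000.
Expected count: mu = exp(-2.2000) = 0.1108.

0.1108


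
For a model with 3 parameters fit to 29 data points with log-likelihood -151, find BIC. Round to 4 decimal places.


Compute k*ln(n) = 3*ln(29) = 3*3.367296 = 10.101888.
Then -2*loglik = 302.
BIC = 10.101888 + 302 = 312.101888, which rounds to 312.1019.

312.1019


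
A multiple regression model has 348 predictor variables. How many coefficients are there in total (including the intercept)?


Total coefficients = number of predictors + 1 (for the intercept).
= 348 + 1 = 349.

349


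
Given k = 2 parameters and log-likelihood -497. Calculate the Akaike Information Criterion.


Compute:
2k = 2*2 = 4.
-2*loglik = -2*(-497) = 994.
AIC = 4 + 994 = 998.

998


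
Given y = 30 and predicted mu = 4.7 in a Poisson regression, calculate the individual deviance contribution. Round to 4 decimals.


Compute y*ln(y/mu) = 30*ln(30/4.7) = 30*1.853635 = 55.609050.
y - mu = 25.3.
D = 2*(55.609050 - (25.3)) = 60.618100, which rounds to 60.6181.

60.6181


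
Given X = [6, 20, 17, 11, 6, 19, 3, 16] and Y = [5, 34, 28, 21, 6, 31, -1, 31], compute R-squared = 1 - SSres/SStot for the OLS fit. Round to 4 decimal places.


After computing the OLS fit (b0=-5.9715, b1=2.0691):
SSres = 45.4065, SStot = 1361.8750.
R^2 = 1 - 45.4065/1361.8750 = 0.9667.

0.9667


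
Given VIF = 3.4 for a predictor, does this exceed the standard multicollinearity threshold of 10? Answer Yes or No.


The threshold is 10.
VIF = 3.4 is < 10.
Multicollinearity indication: No.

No


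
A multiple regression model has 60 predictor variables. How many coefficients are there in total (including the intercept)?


Including the intercept, the model has 60 predictor coefficients + 1 intercept.
Total = 61.

61


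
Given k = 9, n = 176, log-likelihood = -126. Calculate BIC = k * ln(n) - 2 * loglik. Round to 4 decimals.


k * ln(n) = 9 * ln(176) = 9 * 5.170484 = 46.534356.
-2 * loglik = -2 * (-126) = 252.
BIC = 46.534356 + 252 = 298.534356, which rounds to 298.5344.

298.5344


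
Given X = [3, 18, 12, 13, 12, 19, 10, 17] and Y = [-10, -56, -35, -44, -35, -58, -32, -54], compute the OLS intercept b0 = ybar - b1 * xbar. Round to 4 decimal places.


First find the slope: b1 = -3.0745.
Means: xbar = 13.0000, ybar = -40.5000.
b0 = ybar - b1 * xbar = -40.5000 - -3.0745 * 13.0000 = -0.5319.

-0.5319


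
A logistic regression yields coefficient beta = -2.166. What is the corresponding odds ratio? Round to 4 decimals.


Odds ratio = exp(beta) = exp(-2.166).
= 0.1146.

0.1146


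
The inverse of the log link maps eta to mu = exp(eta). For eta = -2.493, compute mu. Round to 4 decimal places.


The inverse log link gives:
mu = exp(-2.493) = 0.0827.

0.0827


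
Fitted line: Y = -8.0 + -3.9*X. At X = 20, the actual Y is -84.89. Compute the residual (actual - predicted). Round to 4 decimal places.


Fitted value at X = 20 is yhat = -8.0 + -3.9*20 = -86.0000.
Residual = -84.89 - -86.0000 = 1.1100.

1.1100


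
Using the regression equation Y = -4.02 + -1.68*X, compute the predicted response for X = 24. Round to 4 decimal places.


Plug X = 24 into Y = -4.02 + -1.68*X:
Y = -4.02 + -40.3200 = -44.3400.

-44.3400


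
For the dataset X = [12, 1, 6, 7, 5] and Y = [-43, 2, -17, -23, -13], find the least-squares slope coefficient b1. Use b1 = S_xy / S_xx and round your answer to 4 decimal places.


The sample means are xbar = 6.2000 and ybar = -18.8000.
Compute S_xx = 62.8000 and S_xy = -259.2000.
Slope b1 = S_xy / S_xx = -259.2000 / 62.8000 = -4.1274.

-4.1274


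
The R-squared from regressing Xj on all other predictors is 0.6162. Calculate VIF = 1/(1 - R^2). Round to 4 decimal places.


Denominator: 1 - 0.6162 = 0.3838.
VIF = 1 / 0.3838 = 2.6055.

2.6055


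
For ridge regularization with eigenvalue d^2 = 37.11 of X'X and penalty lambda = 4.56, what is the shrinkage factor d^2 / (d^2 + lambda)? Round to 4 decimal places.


Compute the denominator: 37.11 + 4.56 = 41.6700.
Shrinkage factor = 37.11 / 41.6700 = 0.8906.

0.8906


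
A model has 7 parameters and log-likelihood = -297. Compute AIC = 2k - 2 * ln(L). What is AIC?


Compute:
2k = 2*7 = 14.
-2*loglik = -2*(-297) = 594.
AIC = 14 + 594 = 608.

608


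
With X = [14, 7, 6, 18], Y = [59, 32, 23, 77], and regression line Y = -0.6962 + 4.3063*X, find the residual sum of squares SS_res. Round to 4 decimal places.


For each point, residual = actual - predicted.
Residuals: [-0.5920, 2.5521, -2.1416, 0.1828].
Sum of squared residuals = 11.4835.

11.4835


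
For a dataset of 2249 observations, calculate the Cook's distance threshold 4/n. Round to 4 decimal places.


Using the rule of thumb:
Threshold = 4 / 2249 = 0.0018.

0.0018


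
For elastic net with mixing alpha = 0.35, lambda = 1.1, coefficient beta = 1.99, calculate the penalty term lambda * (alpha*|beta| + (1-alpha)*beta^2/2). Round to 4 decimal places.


alpha * |beta| = 0.35 * 1.99 = 0.6965.
(1-alpha) * beta^2/2 = 0.65 * 3.9601/2 = 1.2870.
Total = 1.1 * (0.6965 + 1.2870) = 2.1819.

2.1819


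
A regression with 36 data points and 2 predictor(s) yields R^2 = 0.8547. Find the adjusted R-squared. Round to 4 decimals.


Plug in: Adj R^2 = 1 - (1 - 0.8547) * 35/33.
= 1 - 0.1453 * 35/33
= 1 - 5.0855 / 33
= 1 - 0.1541 = 0.8459.

0.8459


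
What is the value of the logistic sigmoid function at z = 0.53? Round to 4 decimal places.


exp(-0.5300) = 0.5886.
1 + exp(-z) = 1.5886.
sigmoid = 1/1.5886 = 0.6295.

0.6295


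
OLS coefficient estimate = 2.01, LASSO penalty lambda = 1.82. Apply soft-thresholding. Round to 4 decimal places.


Absolute value: |2.01| = 2.01.
Compare to lambda = 1.82.
Since |beta| > lambda, coefficient = sign(beta)*(|beta| - lambda) = 0.1900.

0.1900


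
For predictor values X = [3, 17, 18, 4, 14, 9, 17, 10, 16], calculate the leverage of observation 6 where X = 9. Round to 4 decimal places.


Mean of X: xbar = 12.0000.
SXX = 264.0000.
For X = 9: h = 1/9 + (9 - 12.0000)^2/264.0000 = 0.1452.

0.1452


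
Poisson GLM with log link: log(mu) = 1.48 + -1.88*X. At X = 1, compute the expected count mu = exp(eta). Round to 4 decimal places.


Compute eta = 1.48 + -1.88 * 1 = -0.4000.
Apply inverse link: mu = e^-0.4000 = 0.6703.

0.6703


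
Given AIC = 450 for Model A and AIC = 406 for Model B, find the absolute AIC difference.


Absolute difference = |450 - 406| = 44.
The model with lower AIC (B) is preferred.

44


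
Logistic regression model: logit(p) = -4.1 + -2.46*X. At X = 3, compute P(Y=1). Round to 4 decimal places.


Linear predictor: z = -4.1 + -2.46 * 3 = -11.4800.
P = 1/(1 + exp(11.4800)) = 1/(1 + 96761.0678) = 0.0000.

0.0000


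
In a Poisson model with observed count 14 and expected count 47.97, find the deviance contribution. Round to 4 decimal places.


First: ln(14/47.97) = -1.231518.
Then: 14 * -1.231518 = -17.241252.
y - mu = 14 - 47.97 = -33.97.
D = 2(-17.241252 - -33.97) = 33.457496, which rounds to 33.4575.

33.4575


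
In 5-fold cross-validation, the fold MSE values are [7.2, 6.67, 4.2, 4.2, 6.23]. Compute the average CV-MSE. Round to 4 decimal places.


Sum of fold MSEs = 28.5000.
Average = 28.5000 / 5 = 5.7000.

5.7000


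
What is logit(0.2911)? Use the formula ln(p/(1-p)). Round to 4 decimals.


Compute the odds: 0.2911/0.7089 = 0.4106.
Take the natural log: ln(0.4106) = -0.8900.

-0.8900


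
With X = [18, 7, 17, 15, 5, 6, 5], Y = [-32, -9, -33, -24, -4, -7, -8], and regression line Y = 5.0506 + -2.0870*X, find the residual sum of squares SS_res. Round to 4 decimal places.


For each point, residual = actual - predicted.
Residuals: [0.5154, 0.5584, -2.5716, 2.2544, 1.3844, 0.4714, -2.6156].
Sum of squared residuals = 21.2530.

21.2530


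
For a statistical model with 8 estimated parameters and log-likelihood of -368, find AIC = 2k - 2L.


AIC = 2k - 2*loglik = 2(8) - 2(-368).
= 16 + 736 = 752.

752


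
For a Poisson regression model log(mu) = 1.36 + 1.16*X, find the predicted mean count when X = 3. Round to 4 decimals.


eta = 1.36 + 1.16 * 3 = 4.8400.
mu = exp(4.8400) = 126.4694.

126.4694


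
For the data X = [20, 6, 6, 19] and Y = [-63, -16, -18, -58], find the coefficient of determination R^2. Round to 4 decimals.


The fitted line is Y = 2.3953 + -3.2271*X.
SSres = 3.5759, SStot = 1906.7500.
R^2 = 1 - SSres/SStot = 0.9981.

0.9981


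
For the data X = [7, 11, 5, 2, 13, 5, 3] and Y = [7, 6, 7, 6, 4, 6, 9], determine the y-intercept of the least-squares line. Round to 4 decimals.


The slope is b1 = -0.2479.
Sample means are xbar = 6.5714 and ybar = 6.4286.
Intercept: b0 = 6.4286 - (-0.2479)(6.5714) = 8.0573.

8.0573


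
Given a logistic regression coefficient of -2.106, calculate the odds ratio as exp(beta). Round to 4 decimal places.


The odds ratio is computed as:
OR = e^(-2.106) = 0.1217.

0.1217


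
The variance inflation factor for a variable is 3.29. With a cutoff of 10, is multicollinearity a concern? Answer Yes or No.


Check: VIF = 3.29 vs threshold = 10.
Since 3.29 < 10, the answer is No.

No


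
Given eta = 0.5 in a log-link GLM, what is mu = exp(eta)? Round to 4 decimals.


The inverse log link gives:
mu = exp(0.5) = 1.6487.

1.6487


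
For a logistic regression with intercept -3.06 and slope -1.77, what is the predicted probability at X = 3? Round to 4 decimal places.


Compute z = -3.06 + (-1.77)(3) = -8.3700.
exp(-z) = 4315.6361.
P = 1/(1 + 4315.6361) = 0.0002.

0.0002


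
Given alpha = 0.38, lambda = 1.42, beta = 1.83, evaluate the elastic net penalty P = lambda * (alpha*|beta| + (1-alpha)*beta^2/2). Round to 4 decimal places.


alpha * |beta| = 0.38 * 1.83 = 0.6954.
(1-alpha) * beta^2/2 = 0.62 * 3.3489/2 = 1.0382.
Total = 1.42 * (0.6954 + 1.0382) = 2.4617.

2.4617


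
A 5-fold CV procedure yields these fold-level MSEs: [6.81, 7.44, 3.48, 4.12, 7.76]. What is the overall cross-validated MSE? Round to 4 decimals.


Add all fold MSEs: 29.6100.
Divide by k = 5: 29.6100/5 = 5.9220.

5.9220


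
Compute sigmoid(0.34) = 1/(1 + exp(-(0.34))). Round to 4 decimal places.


Compute exp(-0.3400) = 0.7118.
Sigmoid = 1 / (1 + 0.7118) = 1 / 1.7118 = 0.5842.

0.5842


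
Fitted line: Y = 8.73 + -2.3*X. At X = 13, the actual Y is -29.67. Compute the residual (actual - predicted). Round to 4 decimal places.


Fitted value at X = 13 is yhat = 8.73 + -2.3*13 = -21.1700.
Residual = -29.67 - -21.1700 = -8.5000.

-8.5000


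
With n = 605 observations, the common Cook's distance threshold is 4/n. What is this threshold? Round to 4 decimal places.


Using the rule of thumb:
Threshold = 4 / 605 = 0.0066.

0.0066


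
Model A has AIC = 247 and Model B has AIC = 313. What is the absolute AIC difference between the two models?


|AIC_A - AIC_B| = |247 - 313| = 66.
Model A is preferred (lower AIC).

66


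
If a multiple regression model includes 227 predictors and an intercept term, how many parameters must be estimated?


Each predictor gets one coefficient, plus one intercept.
Total parameters = 227 + 1 = 228.

228


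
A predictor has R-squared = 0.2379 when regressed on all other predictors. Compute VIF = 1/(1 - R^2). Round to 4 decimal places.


VIF = 1 / (1 - 0.2379).
= 1 / 0.7621 = 1.3122.

1.3122


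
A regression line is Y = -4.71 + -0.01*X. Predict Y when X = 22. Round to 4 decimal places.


Substitute X = 22 into the equation:
Y = -4.71 + -0.01 * 22 = -4.71 + -0.2200 = -4.9300.

-4.9300


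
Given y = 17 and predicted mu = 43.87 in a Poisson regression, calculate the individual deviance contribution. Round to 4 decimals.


Compute y*ln(y/mu) = 17*ln(17/43.87) = 17*-0.948017 = -16.116289.
y - mu = -26.87.
D = 2*(-16.116289 - (-26.87)) = 21.507422, which rounds to 21.5074.

21.5074


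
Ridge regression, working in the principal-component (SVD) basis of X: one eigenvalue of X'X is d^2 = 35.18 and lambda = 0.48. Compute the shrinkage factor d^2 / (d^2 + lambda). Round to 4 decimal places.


Compute the denominator: 35.18 + 0.48 = 35.6600.
Shrinkage factor = 35.18 / 35.6600 = 0.9865.

0.9865


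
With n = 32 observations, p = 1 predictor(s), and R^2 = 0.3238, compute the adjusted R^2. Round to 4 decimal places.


Using the formula:
(1 - 0.3238) = 0.6762.
Multiply by 31/30: 0.6762 * 31 = 20.9622, then 20.9622 / 30 = 0.6987.
Adj R^2 = 1 - 0.6987 = 0.3013.

0.3013


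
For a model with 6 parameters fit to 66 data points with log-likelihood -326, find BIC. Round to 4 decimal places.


Compute k*ln(n) = 6*ln(66) = 6*4.189655 = 25.137930.
Then -2*loglik = 652.
BIC = 25.137930 + 652 = 677.137930, which rounds to 677.1379.

677.1379


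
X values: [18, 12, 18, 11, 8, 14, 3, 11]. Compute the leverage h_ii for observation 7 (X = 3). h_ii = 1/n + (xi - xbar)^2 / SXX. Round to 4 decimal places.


Compute xbar = 11.8750 with n = 8 observations.
SXX = 174.8750.
Leverage = 1/8 + (3 - 11.8750)^2/174.8750 = 0.5754.

0.5754


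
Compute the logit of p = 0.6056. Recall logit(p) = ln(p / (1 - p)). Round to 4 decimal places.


The odds are p/(1-p) = 0.6056 / 0.3944 = 1.5355.
logit(p) = ln(1.5355) = 0.4289.

0.4289


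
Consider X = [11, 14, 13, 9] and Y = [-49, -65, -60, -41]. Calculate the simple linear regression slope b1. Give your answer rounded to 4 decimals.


The sample means are xbar = 11.7500 and ybar = -53.7500.
Compute S_xx = 14.7500 and S_xy = -71.7500.
Slope b1 = S_xy / S_xx = -71.7500 / 14.7500 = -4.8644.

-4.8644


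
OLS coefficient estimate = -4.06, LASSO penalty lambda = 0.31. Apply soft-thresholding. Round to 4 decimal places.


Check: |-4.06| = 4.06 vs lambda = 0.31.
Since |beta| > lambda, coefficient = sign(beta)*(|beta| - lambda) = -3.7500.
Soft-thresholded coefficient = -3.7500.

-3.7500


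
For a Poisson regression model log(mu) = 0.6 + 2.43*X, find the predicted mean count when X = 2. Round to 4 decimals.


Linear predictor: eta = 0.6 + (2.43)(2) = 5.4600.
Expected count: mu = exp(5.4600) = 235.0974.

235.0974


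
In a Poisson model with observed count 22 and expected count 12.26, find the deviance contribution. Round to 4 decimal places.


y/mu = 22/12.26 = 1.794454 (approx.), and ln(22/12.26) = 0.584701.
y * ln(y/mu) = 22 * 0.584701 = 12.863422.
y - mu = 9.74.
D = 2 * (12.863422 - 9.74) = 6.246844, which rounds to 6.2468.

6.2468


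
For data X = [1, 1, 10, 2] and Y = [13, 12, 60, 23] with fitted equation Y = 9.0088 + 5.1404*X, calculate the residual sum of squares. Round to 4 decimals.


Predicted values from Y = 9.0088 + 5.1404*X.
Residuals: [-1.1492, -2.1492, -0.4128, 3.7104].
SSres = 19.8772.

19.8772


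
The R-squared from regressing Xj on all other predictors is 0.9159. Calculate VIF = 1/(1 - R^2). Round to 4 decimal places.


VIF = 1 / (1 - 0.9159).
= 1 / 0.0841 = 11.8906.

11.8906


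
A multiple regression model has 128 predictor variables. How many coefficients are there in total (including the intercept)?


Each predictor gets one coefficient, plus one intercept.
Total parameters = 128 + 1 = 129.

129


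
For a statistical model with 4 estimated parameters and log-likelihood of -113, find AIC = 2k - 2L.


AIC = 2*4 - 2*(-113).
= 8 + 226 = 234.

234


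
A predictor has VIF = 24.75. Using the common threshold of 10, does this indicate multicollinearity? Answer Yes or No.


Check: VIF = 24.75 vs threshold = 10.
Since 24.75 >= 10, the answer is Yes.

Yes


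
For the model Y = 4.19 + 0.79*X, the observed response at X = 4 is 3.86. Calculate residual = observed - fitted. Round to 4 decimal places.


Fitted value at X = 4 is yhat = 4.19 + 0.79*4 = 7.3500.
Residual = 3.86 - 7.3500 = -3.4900.

-3.4900


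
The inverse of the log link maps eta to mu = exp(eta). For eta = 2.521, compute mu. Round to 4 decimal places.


mu = exp(eta) = exp(2.521).
= 12.4410.

12.4410


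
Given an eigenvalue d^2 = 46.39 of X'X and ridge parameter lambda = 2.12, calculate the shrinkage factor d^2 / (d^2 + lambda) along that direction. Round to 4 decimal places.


Compute the denominator: 46.39 + 2.12 = 48.5100.
Shrinkage factor = 46.39 / 48.5100 = 0.9563.

0.9563


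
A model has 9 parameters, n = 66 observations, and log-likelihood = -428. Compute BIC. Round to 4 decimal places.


Compute k*ln(n) = 9*ln(66) = 9*4.189655 = 37.706895.
Then -2*loglik = 856.
BIC = 37.706895 + 856 = 893.706895, which rounds to 893.7069.

893.7069


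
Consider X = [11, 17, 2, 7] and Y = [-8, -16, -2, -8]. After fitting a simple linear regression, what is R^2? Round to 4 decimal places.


The fitted line is Y = -0.4182 + -0.8737*X.
SSres = 6.8240, SStot = 99.0000.
R^2 = 1 - SSres/SStot = 0.9311.

0.9311


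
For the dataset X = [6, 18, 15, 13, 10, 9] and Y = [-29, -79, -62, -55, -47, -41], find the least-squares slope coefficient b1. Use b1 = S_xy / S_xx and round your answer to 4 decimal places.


Calculate xbar = 11.8333, ybar = -52.1667.
S_xx = 94.8333, S_xy = -376.1667.
Using b1 = S_xy / S_xx = -376.1667 / 94.8333, we get b1 = -3.9666.

-3.9666


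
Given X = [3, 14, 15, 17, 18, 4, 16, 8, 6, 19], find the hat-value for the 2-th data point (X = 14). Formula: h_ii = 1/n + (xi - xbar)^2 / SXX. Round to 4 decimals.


Compute xbar = 12.0000 with n = 10 observations.
SXX = 336.0000.
Leverage = 1/10 + (14 - 12.0000)^2/336.0000 = 0.1119.

0.1119


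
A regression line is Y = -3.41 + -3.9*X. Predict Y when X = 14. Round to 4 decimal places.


Predicted value:
Y = -3.41 + (-3.9)(14) = -3.41 + -54.6000 = -58.0100.

-58.0100


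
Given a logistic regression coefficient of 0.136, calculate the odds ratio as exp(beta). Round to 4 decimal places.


Odds ratio = exp(beta) = exp(0.136).
= 1.1457.

1.1457


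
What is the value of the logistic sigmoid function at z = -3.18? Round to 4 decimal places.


First, exp(3.1800) = 24.0468.
Then sigma(z) = 1/(1 + 24.0468) = 0.0399.

0.0399


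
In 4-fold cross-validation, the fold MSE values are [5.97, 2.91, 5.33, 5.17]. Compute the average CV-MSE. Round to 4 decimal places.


Total MSE across folds = 19.3800.
CV-MSE = 19.3800/4 = 4.8450.

4.8450


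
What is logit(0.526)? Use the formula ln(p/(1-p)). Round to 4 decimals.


Compute the odds: 0.526/0.474 = 1.1097.
Take the natural log: ln(1.1097) = 0.1041.

0.1041


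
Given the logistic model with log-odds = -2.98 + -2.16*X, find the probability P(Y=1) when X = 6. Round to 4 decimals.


Compute z = -2.98 + (-2.16)(6) = -15.9400.
exp(-z) = 8368623.7297.
P = 1/(1 + 8368623.7297) = 0.0000.

0.0000


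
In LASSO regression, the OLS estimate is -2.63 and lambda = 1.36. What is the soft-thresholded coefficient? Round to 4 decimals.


Absolute value: |-2.63| = 2.63.
Compare to lambda = 1.36.
Since |beta| > lambda, coefficient = sign(beta)*(|beta| - lambda) = -1.2700.

-1.2700


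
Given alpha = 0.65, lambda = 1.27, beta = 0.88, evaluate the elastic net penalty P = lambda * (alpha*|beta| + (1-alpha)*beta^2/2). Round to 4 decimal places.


Compute:
L1 = 0.65 * 0.88 = 0.5720.
L2 = 0.35 * 0.88^2 / 2 = 0.1355.
Penalty = 1.27 * (0.5720 + 0.1355) = 0.8986.

0.8986


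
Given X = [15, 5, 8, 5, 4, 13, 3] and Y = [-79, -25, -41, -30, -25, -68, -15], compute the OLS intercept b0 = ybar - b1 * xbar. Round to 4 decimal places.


The slope is b1 = -5.1193.
Sample means are xbar = 7.5714 and ybar = -40.4286.
Intercept: b0 = -40.4286 - (-5.1193)(7.5714) = -1.6681.

-1.6681


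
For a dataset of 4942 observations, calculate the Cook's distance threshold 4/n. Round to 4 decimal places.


Cook's distance cutoff = 4/n = 4/4942.
= 0.0008.

0.0008


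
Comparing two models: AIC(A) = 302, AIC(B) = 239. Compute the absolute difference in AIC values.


Absolute difference = |302 - 239| = 63.
The model with lower AIC (B) is preferred.

63


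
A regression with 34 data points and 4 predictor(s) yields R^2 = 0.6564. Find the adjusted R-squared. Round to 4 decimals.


Using the formula:
(1 - 0.6564) = 0.3436.
Multiply by 33/29: 0.3436 * 33 = 11.3388, then 11.3388 / 29 = 0.3910.
Adj R^2 = 1 - 0.3910 = 0.6090.

0.6090


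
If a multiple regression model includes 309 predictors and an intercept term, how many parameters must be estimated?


Total coefficients = number of predictors + 1 (for the intercept).
= 309 + 1 = 310.

310


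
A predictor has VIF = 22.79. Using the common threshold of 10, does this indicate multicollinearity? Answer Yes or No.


Check: VIF = 22.79 vs threshold = 10.
Since 22.79 >= 10, the answer is Yes.

Yes


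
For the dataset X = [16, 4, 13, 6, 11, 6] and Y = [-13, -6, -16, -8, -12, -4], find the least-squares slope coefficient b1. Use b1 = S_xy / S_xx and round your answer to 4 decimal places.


Calculate xbar = 9.3333, ybar = -9.8333.
S_xx = 111.3333, S_xy = -93.3333.
Using b1 = S_xy / S_xx = -93.3333 / 111.3333, we get b1 = -0.8383.

-0.8383
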